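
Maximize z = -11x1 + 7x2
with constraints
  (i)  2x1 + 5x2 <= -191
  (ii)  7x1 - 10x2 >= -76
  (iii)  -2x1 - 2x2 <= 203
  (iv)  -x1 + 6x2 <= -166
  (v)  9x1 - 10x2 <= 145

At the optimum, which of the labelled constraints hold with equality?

(iii) and (iv)

Vertices and z = -11x1 + 7x2:
  (-316/17, -523/17) → z = -185/17
  (-237/13, -2009/65) → z = -1028/65
  (-443/7, -535/14) → z = 6001/14
  (-870/19, -2117/38) → z = 4321/38

The maximum is at (-443/7, -535/14). Substituting into each constraint, equality holds for (iii) and (iv); the remaining constraints have slack.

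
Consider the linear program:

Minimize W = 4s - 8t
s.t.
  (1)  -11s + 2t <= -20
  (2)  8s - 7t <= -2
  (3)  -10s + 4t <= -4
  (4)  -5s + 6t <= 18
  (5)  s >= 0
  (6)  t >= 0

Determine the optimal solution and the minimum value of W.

s = 114/13, t = 134/13, minimum W = -616/13

Extreme points and W = 4s - 8t:
  (144/61, 182/61) → W = -880/61
  (39/14, 149/28) → W = -220/7
  (114/13, 134/13) → W = -616/13

The optimum lies where 8s - 7t = -2 and -5s + 6t = 18.
Solving simultaneously gives s = 114/13, t = 134/13.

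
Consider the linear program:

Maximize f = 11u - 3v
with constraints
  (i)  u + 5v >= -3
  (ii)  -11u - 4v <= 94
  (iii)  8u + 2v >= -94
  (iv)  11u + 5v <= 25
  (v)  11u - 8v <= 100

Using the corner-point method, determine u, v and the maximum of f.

Vertices and f = 11u - 3v:
  (-458/51, 61/51) → f = -5221/51
  (14/5, -29/25) → f = 857/25
  (-94/5, 141/5) → f = -1457/5
  (-260/9, 617/9) → f = -4711/9

At the optimal vertex, u + 5v = -3 and 11u + 5v = 25.
Solving simultaneously gives u = 14/5, v = -29/25.

u = 14/5, v = -29/25, maximum f = 857/25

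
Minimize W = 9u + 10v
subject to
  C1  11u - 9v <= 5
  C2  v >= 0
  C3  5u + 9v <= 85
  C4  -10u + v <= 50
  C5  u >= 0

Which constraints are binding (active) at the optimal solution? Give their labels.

Extreme points and W = 9u + 10v:
  (5/11, 0) → W = 45/11
  (45/8, 455/72) → W = 8195/72
  (0, 0) → W = 0
  (0, 85/9) → W = 850/9

The minimum is at (0, 0). Substituting into each constraint, equality holds for C2 and C5; the remaining constraints have slack.

C2 and C5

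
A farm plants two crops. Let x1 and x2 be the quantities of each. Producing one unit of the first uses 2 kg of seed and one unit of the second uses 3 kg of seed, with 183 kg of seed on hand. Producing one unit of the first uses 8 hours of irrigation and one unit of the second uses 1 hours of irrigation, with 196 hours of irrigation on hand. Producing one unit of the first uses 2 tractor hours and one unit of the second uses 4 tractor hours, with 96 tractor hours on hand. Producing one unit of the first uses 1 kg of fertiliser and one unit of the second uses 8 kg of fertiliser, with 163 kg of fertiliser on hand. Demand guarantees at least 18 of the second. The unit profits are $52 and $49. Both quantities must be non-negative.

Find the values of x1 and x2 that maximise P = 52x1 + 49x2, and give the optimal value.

x1 = 12, x2 = 18, maximum P = 1506

Vertices and P = 52x1 + 49x2:
  (0, 163/8) → P = 7987/8
  (0, 18) → P = 882
  (29/3, 115/6) → P = 8651/6
  (12, 18) → P = 1506

At the optimal vertex, 2x1 + 4x2 = 96 and x2 = 18.
Solving simultaneously gives x1 = 12, x2 = 18.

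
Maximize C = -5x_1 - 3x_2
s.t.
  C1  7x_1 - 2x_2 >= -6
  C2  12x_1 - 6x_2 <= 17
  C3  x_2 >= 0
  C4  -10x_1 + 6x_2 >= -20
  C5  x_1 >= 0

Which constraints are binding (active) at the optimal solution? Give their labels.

Extreme points and C = -5x_1 - 3x_2:
  (0, 3) → C = -9
  (17/12, 0) → C = -85/12
  (0, 0) → C = 0
The feasible region is unbounded (it extends along (1, 2), (2, 7)), but C strictly decreases along every unbounded feasible direction, so there is no improving ray and the maximum is attained at a vertex.

The maximum is at (0, 0). Substituting into each constraint, equality holds for C3 and C5; the remaining constraints have slack.

C3 and C5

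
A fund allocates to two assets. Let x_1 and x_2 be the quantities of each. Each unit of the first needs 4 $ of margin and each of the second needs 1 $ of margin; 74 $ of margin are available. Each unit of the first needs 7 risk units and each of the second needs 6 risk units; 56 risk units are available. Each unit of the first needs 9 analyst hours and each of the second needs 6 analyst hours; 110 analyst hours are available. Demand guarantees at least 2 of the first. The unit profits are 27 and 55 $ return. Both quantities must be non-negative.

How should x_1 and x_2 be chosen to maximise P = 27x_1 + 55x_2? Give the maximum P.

Corner points and P = 27x_1 + 55x_2:
  (8, 0) → P = 216
  (2, 0) → P = 54
  (2, 7) → P = 439

x_1 = 2, x_2 = 7, maximum P = 439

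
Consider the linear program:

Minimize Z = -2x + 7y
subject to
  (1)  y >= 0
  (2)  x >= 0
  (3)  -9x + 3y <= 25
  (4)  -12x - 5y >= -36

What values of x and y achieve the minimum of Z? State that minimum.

Vertices and Z = -2x + 7y:
  (0, 0) → Z = 0
  (3, 0) → Z = -6
  (0, 36/5) → Z = 252/5

At the optimal vertex, y = 0 and -12x - 5y = -36.
Solving simultaneously gives x = 3, y = 0.

x = 3, y = 0, minimum Z = -6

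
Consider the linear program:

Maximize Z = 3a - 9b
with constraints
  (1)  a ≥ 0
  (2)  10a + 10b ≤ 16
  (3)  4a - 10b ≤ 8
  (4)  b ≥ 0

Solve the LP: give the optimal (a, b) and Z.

Corner points and Z = 3a - 9b:
  (0, 8/5) → Z = -72/5
  (0, 0) → Z = 0
  (8/5, 0) → Z = 24/5

The binding constraints are 10a + 10b = 16 and b = 0.
Solving simultaneously gives a = 8/5, b = 0.

a = 8/5, b = 0, maximum Z = 24/5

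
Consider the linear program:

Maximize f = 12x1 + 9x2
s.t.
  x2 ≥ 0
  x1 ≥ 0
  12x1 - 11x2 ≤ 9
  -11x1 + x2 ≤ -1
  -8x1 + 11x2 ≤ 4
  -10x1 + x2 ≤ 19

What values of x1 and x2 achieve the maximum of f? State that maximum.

Extreme points and f = 12x1 + 9x2:
  (3/4, 0) → f = 9
  (1/11, 0) → f = 12/11
  (13/4, 30/11) → f = 699/11
  (15/113, 52/113) → f = 648/113

x1 = 13/4, x2 = 30/11, maximum f = 699/11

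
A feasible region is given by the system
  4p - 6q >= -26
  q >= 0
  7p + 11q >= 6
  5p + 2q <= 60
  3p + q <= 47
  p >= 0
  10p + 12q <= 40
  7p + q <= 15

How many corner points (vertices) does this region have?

Of the 28 pairwise boundary intersections, those satisfying every inequality are:
  (6/7, 0)
  (15/7, 0)
  (0, 6/11)
  (0, 10/3)
  (70/37, 65/37)

5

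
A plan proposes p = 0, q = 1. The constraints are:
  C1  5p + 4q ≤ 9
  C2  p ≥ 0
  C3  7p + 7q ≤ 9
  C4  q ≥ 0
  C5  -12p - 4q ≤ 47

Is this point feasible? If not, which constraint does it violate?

C1: 4 ≤ 9 ✓
C2: 0 ≥ 0 ✓
C3: 7 ≤ 9 ✓
C4: 1 ≥ 0 ✓
C5: -4 ≤ 47 ✓

feasible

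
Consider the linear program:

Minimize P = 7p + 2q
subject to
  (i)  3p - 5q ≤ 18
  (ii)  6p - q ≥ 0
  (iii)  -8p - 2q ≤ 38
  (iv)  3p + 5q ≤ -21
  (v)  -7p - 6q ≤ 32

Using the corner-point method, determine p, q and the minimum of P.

Corner points and P = 7p + 2q:
  (-2/3, -4) → P = -38/3
  (-1/2, -39/10) → P = -113/10
  (-7/11, -42/11) → P = -133/11

p = -2/3, q = -4, minimum P = -38/3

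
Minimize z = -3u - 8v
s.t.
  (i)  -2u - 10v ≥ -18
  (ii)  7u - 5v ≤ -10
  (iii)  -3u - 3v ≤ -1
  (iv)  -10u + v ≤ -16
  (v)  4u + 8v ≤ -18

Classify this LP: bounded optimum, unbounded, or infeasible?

The boundaries -3u - 3v = -1 and 4u + 8v = -18 meet at (31/6, -29/6), but that point violates 7u - 5v ≤ -10. Every candidate vertex is excluded by some other constraint, so the feasible region is empty.

infeasible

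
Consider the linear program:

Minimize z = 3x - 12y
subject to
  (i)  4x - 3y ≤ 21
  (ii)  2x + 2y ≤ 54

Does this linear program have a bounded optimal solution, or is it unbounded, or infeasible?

From the feasible point (102/7, 87/7), moving in the direction (-2, 2) keeps every constraint satisfied while z decreases without bound.

unbounded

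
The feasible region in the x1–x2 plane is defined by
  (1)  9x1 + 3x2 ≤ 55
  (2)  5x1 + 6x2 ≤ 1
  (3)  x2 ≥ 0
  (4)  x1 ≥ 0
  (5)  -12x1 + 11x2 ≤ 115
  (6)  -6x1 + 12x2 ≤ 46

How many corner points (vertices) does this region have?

The feasible vertices (each the meet of two boundaries and inside every other half-plane) are:
  (1/5, 0)
  (0, 1/6)
  (0, 0)

3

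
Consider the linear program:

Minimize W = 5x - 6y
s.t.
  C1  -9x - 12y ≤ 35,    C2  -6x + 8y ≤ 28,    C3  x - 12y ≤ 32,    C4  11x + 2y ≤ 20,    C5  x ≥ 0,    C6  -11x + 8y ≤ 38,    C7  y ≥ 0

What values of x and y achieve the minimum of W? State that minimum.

The binding constraints are -6x + 8y = 28 and x = 0.
Solving simultaneously gives x = 0, y = 7/2.

x = 0, y = 7/2, minimum W = -21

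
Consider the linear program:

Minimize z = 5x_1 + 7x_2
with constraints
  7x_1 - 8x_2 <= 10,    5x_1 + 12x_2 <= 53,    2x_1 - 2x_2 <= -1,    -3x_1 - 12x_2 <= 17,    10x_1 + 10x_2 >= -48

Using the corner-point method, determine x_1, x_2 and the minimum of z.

Extreme points and z = 5x_1 + 7x_2:
  (47/17, 111/34) → z = 1247/34
  (-79/5, 11) → z = -2
  (-23/15, -31/30) → z = -149/10
  (-203/45, -13/45) → z = -1106/45

The optimum lies where -3x_1 - 12x_2 = 17 and 10x_1 + 10x_2 = -48.
Solving simultaneously gives x_1 = -203/45, x_2 = -13/45.

x_1 = -203/45, x_2 = -13/45, minimum z = -1106/45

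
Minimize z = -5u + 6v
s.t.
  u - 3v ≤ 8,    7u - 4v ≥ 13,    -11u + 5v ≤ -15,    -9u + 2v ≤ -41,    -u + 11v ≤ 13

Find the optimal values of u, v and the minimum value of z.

At the optimal vertex, u - 3v = 8 and -u + 11v = 13.
Solving simultaneously gives u = 127/8, v = 21/8.

u = 127/8, v = 21/8, minimum z = -509/8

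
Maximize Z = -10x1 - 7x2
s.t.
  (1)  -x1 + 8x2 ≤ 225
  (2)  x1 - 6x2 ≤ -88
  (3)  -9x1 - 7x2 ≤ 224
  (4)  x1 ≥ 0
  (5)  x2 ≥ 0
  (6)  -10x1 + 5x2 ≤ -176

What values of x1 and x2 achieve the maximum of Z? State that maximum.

Vertices and Z = -10x1 - 7x2:
  (323, 137/2) → Z = -7419/2
  (2533/75, 2426/75) → Z = -14104/25
  (136/5, 96/5) → Z = -2032/5

At the optimal vertex, x1 - 6x2 = -88 and -10x1 + 5x2 = -176.
Solving simultaneously gives x1 = 136/5, x2 = 96/5.

x1 = 136/5, x2 = 96/5, maximum Z = -2032/5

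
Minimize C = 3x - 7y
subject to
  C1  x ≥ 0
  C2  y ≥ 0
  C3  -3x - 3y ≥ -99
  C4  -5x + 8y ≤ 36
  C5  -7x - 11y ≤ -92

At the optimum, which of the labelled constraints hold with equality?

C3 and C4

Corner points and C = 3x - 7y:
  (33, 0) → C = 99
  (92/7, 0) → C = 276/7
  (228/13, 201/13) → C = -723/13
  (340/111, 712/111) → C = -3964/111

The minimum is at (228/13, 201/13). Substituting into each constraint, equality holds for C3 and C4; the remaining constraints have slack.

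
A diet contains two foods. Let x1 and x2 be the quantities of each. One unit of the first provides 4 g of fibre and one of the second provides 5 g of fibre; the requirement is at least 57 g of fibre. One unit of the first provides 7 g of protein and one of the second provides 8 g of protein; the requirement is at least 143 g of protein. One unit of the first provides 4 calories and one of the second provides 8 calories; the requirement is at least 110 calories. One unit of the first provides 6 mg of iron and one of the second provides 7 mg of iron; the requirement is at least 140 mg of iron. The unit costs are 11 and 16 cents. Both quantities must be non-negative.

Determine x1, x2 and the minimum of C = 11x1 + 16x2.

Feasible corners and C = 11x1 + 16x2:
  (0, 20) → C = 320
  (55/2, 0) → C = 605/2
  (35/2, 5) → C = 545/2
The feasible region is unbounded (it extends along (0, 1), (1, 0)), but C strictly increases along every unbounded feasible direction, so there is no improving ray and the minimum is attained at a vertex.

The binding constraints are 4x1 + 8x2 = 110 and 6x1 + 7x2 = 140.
Solving simultaneously gives x1 = 35/2, x2 = 5.

x1 = 35/2, x2 = 5, minimum C = 545/2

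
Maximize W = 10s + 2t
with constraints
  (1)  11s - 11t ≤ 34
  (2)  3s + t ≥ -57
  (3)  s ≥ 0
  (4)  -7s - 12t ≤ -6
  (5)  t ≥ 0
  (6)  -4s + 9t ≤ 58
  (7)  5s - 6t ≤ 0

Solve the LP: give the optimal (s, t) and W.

Corner points and W = 10s + 2t:
  (0, 1/2) → W = 1
  (0, 58/9) → W = 116/9
  (6/17, 5/17) → W = 70/17
  (116/7, 290/21) → W = 580/3

s = 116/7, t = 290/21, maximum W = 580/3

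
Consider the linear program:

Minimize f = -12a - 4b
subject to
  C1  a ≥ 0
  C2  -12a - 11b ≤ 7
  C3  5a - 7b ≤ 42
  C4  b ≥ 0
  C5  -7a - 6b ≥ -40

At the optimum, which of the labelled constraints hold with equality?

Corner points and f = -12a - 4b:
  (0, 0) → f = 0
  (0, 20/3) → f = -80/3
  (40/7, 0) → f = -480/7

The minimum is at (40/7, 0). Substituting into each constraint, equality holds for C4 and C5; the remaining constraints have slack.

C4 and C5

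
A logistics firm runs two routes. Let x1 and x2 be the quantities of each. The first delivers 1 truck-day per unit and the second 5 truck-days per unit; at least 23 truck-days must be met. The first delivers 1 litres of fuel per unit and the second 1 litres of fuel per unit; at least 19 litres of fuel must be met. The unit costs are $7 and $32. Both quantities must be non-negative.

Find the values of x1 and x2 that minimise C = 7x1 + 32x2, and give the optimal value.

x1 = 18, x2 = 1, minimum C = 158

Vertices and C = 7x1 + 32x2:
  (0, 19) → C = 608
  (23, 0) → C = 161
  (18, 1) → C = 158
The feasible region is unbounded (it extends along (0, 1), (1, 0)), but C strictly increases along every unbounded feasible direction, so there is no improving ray and the minimum is attained at a vertex.

The optimum lies where x1 + 5x2 = 23 and x1 + x2 = 19.
Solving simultaneously gives x1 = 18, x2 = 1.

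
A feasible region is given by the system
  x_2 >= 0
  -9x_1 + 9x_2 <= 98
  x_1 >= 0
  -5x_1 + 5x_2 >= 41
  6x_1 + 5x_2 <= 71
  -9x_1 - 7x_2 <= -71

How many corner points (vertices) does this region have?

The feasible vertices (each the meet of two boundaries and inside every other half-plane) are:
  (0, 98/9)
  (149/99, 409/33)
  (0, 71/7)
  (30/11, 601/55)
  (17/20, 181/20)

5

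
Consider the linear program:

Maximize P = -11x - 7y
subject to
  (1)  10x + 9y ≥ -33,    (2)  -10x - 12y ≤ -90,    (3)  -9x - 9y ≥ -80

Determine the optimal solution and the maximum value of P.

Feasible corners and P = -11x - 7y:
  (-201/5, 41) → P = 776/5
  (-113, 1097/9) → P = 3508/9
  (25/3, 5/9) → P = -860/9

The binding constraints are 10x + 9y = -33 and -9x - 9y = -80.
Solving simultaneously gives x = -113, y = 1097/9.

x = -113, y = 1097/9, maximum P = 3508/9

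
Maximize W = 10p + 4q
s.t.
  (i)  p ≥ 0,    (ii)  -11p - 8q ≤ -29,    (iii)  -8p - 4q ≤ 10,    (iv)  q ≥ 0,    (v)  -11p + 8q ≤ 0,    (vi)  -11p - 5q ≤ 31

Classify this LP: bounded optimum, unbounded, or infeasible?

unbounded

From the feasible point (29/11, 0), moving in the direction (8, 11) keeps every constraint satisfied while W increases without bound.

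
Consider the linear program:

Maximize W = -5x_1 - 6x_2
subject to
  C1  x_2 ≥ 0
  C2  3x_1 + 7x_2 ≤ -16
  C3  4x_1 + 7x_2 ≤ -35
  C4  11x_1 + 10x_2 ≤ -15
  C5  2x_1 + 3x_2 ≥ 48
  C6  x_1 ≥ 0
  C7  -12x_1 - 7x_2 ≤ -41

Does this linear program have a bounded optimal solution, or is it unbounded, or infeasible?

infeasible

The boundaries x_1 = 0 and -12x_1 - 7x_2 = -41 meet at (0, 41/7), but that point violates 3x_1 + 7x_2 ≤ -16. Every candidate vertex is excluded by some other constraint, so the feasible region is empty.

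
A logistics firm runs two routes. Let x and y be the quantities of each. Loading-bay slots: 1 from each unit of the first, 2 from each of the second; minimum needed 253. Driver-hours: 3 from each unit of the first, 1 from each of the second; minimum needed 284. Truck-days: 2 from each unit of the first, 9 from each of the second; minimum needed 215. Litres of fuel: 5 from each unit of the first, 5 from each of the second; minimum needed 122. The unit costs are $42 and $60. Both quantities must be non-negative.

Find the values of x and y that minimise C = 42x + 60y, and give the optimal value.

x = 63, y = 95, minimum C = 8346

Feasible corners and C = 42x + 60y:
  (0, 284) → C = 17040
  (253, 0) → C = 10626
  (63, 95) → C = 8346
The feasible region is unbounded (it extends along (0, 1), (1, 0)), but C strictly increases along every unbounded feasible direction, so there is no improving ray and the minimum is attained at a vertex.

At the optimal vertex, x + 2y = 253 and 3x + y = 284.
Solving simultaneously gives x = 63, y = 95.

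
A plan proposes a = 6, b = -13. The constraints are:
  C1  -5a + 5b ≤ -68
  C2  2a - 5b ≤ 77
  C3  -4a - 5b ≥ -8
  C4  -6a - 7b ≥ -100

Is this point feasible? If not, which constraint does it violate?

feasible

C1: -95 ≤ -68 ✓
C2: 77 ≤ 77 ✓
C3: 41 ≥ -8 ✓
C4: 55 ≥ -100 ✓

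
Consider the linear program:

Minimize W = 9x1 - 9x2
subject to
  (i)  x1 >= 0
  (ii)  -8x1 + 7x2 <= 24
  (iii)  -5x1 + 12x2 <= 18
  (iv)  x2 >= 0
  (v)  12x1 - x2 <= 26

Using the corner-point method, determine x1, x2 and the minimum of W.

x1 = 0, x2 = 3/2, minimum W = -27/2

Corner points and W = 9x1 - 9x2:
  (0, 3/2) → W = -27/2
  (0, 0) → W = 0
  (330/139, 346/139) → W = -144/139
  (13/6, 0) → W = 39/2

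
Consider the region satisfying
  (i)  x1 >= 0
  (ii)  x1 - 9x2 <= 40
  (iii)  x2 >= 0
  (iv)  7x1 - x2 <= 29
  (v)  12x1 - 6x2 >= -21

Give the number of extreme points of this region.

4

The feasible vertices (each the meet of two boundaries and inside every other half-plane) are:
  (0, 0)
  (0, 7/2)
  (29/7, 0)
  (13/2, 33/2)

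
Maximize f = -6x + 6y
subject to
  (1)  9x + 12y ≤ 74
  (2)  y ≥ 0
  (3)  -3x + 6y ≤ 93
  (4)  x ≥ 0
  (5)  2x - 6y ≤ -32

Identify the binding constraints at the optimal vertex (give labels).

Corner points and f = -6x + 6y:
  (0, 37/6) → f = 37
  (10/13, 218/39) → f = 376/13
  (0, 16/3) → f = 32

The maximum is at (0, 37/6). Substituting into each constraint, equality holds for (1) and (4); the remaining constraints have slack.

(1) and (4)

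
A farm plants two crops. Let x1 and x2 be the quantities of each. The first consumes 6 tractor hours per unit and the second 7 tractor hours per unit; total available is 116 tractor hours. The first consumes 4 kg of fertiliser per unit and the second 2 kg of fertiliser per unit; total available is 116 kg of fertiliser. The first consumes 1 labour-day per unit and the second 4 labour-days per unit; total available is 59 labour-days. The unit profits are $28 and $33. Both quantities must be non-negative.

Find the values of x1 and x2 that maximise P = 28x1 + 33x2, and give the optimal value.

x1 = 3, x2 = 14, maximum P = 546

Extreme points and P = 28x1 + 33x2:
  (0, 0) → P = 0
  (0, 59/4) → P = 1947/4
  (58/3, 0) → P = 1624/3
  (3, 14) → P = 546

The optimum lies where 6x1 + 7x2 = 116 and x1 + 4x2 = 59.
Solving simultaneously gives x1 = 3, x2 = 14.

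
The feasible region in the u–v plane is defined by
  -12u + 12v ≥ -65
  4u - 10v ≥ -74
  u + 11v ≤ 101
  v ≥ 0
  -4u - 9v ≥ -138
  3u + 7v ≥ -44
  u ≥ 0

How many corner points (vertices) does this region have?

5

The feasible vertices (each the meet of two boundaries and inside every other half-plane) are:
  (1927/144, 1147/144)
  (65/12, 0)
  (98/27, 239/27)
  (0, 37/5)
  (0, 0)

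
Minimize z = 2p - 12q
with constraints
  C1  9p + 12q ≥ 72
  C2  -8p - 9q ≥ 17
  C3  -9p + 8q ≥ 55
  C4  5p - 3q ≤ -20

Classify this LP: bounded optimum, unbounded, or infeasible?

From the feasible point (-284/5, 243/5), moving in the direction (-12, 9) keeps every constraint satisfied while z decreases without bound.

unbounded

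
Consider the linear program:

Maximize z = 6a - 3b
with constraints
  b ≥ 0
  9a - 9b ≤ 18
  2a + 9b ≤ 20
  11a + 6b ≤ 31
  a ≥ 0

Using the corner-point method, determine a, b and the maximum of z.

The binding constraints are 9a - 9b = 18 and 11a + 6b = 31.
Solving simultaneously gives a = 43/17, b = 9/17.

a = 43/17, b = 9/17, maximum z = 231/17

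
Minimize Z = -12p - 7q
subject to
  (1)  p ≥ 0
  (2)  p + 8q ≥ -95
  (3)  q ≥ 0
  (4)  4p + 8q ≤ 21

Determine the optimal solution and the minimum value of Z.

Vertices and Z = -12p - 7q:
  (0, 0) → Z = 0
  (0, 21/8) → Z = -147/8
  (21/4, 0) → Z = -63

The optimum lies where q = 0 and 4p + 8q = 21.
Solving simultaneously gives p = 21/4, q = 0.

p = 21/4, q = 0, minimum Z = -63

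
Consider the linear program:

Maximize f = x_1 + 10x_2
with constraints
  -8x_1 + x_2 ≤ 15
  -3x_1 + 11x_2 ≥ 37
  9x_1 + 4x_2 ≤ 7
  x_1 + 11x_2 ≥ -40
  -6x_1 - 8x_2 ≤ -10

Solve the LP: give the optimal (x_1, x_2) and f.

x_1 = -53/41, x_2 = 191/41, maximum f = 1857/41

Feasible corners and f = x_1 + 10x_2:
  (-128/85, 251/85) → f = 2382/85
  (-53/41, 191/41) → f = 1857/41
  (-71/111, 118/37) → f = 3469/111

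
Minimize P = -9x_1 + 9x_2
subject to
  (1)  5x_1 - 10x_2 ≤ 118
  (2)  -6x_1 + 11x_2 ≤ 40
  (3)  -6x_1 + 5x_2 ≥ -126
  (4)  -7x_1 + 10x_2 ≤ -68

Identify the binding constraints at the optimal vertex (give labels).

Vertices and P = -9x_1 + 9x_2:
  (134/7, -78/35) → P = -6732/35
  (-25, -243/10) → P = 63/10
  (184/5, 474/25) → P = -4014/25

The minimum is at (134/7, -78/35). Substituting into each constraint, equality holds for (1) and (3); the remaining constraints have slack.

(1) and (3)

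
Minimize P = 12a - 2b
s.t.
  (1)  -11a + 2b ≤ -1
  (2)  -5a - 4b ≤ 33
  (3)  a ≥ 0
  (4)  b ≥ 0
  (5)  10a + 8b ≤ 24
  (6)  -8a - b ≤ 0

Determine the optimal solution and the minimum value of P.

a = 1/11, b = 0, minimum P = 12/11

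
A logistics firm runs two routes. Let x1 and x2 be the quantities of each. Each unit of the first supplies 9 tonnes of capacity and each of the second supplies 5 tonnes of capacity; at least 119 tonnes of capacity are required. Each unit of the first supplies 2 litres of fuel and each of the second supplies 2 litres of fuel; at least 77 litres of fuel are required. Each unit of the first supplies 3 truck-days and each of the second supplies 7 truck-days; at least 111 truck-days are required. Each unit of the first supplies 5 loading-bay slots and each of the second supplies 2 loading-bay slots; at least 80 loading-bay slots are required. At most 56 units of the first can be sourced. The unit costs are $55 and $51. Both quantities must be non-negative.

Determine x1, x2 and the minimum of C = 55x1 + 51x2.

x1 = 1, x2 = 75/2, minimum C = 3935/2

Corner points and C = 55x1 + 51x2:
  (0, 40) → C = 2040
  (77/2, 0) → C = 4235/2
  (56, 0) → C = 3080
  (1, 75/2) → C = 3935/2
The feasible region is unbounded (it extends along (0, 1)), but C strictly increases along every unbounded feasible direction, so there is no improving ray and the minimum is attained at a vertex.

The optimum lies where 2x1 + 2x2 = 77 and 5x1 + 2x2 = 80.
Solving simultaneously gives x1 = 1, x2 = 75/2.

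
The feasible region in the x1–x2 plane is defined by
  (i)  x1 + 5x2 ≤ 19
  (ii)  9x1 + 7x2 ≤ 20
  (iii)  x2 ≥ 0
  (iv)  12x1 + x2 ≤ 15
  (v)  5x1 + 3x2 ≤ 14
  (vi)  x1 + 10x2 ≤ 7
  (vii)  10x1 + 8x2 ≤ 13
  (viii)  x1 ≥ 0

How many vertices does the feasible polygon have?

Intersecting each pair of boundary lines and keeping only the points that satisfy every inequality leaves:
  (5/4, 0)
  (0, 0)
  (107/86, 3/43)
  (37/46, 57/92)
  (0, 7/10)

5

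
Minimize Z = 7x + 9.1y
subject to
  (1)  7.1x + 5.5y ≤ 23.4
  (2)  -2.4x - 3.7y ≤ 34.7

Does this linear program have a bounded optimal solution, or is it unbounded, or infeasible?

From the feasible point (27743/1307, -30253/1307), moving in the direction (-3.7, 2.4) keeps every constraint satisfied while Z decreases without bound.

unbounded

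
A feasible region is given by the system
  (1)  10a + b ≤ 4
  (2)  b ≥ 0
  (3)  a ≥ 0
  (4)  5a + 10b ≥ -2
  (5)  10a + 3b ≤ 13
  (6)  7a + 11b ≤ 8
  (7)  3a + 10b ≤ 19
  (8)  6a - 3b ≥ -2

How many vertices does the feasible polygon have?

Pairwise boundary intersections that survive every other constraint:
  (2/5, 0)
  (36/103, 52/103)
  (0, 0)
  (0, 2/3)
  (2/87, 62/87)

5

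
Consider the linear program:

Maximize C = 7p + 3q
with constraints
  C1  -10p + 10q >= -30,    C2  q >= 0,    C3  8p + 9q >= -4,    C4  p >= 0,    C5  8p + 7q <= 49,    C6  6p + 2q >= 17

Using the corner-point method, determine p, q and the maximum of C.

Extreme points and C = 7p + 3q:
  (3, 0) → C = 21
  (14/3, 5/3) → C = 113/3
  (17/6, 0) → C = 119/6
  (21/26, 79/13) → C = 621/26

The binding constraints are -10p + 10q = -30 and 8p + 7q = 49.
Solving simultaneously gives p = 14/3, q = 5/3.

p = 14/3, q = 5/3, maximum C = 113/3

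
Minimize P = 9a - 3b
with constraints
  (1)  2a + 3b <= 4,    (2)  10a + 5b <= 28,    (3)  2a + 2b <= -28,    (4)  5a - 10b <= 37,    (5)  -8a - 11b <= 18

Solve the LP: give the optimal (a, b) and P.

a = -49, b = 34, minimum P = -543

The optimum lies where 2a + 3b = 4 and -8a - 11b = 18.
Solving simultaneously gives a = -49, b = 34.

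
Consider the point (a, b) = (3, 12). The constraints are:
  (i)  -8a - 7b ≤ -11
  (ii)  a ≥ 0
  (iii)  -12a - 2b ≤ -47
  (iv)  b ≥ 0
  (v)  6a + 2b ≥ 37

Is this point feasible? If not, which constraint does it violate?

feasible

(i): -108 ≤ -11 ✓
(ii): 3 ≥ 0 ✓
(iii): -60 ≤ -47 ✓
(iv): 12 ≥ 0 ✓
(v): 42 ≥ 37 ✓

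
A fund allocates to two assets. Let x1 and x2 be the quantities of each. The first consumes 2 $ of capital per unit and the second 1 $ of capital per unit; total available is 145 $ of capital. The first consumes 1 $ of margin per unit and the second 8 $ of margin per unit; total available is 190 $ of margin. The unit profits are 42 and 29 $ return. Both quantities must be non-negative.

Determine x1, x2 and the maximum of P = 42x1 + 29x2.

x1 = 194/3, x2 = 47/3, maximum P = 9511/3

Extreme points and P = 42x1 + 29x2:
  (0, 0) → P = 0
  (0, 95/4) → P = 2755/4
  (145/2, 0) → P = 3045
  (194/3, 47/3) → P = 9511/3

The optimum lies where 2x1 + x2 = 145 and x1 + 8x2 = 190.
Solving simultaneously gives x1 = 194/3, x2 = 47/3.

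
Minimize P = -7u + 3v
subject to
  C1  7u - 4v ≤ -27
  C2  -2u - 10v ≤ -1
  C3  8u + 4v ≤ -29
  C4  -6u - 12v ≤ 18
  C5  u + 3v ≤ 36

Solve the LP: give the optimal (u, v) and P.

u = -49/12, v = 11/12, minimum P = 94/3

Corner points and P = -7u + 3v:
  (-49/12, 11/12) → P = 94/3
  (-16/3, 7/6) → P = 245/6
  (-231/20, 317/20) → P = 642/5
  (-81, 39) → P = 684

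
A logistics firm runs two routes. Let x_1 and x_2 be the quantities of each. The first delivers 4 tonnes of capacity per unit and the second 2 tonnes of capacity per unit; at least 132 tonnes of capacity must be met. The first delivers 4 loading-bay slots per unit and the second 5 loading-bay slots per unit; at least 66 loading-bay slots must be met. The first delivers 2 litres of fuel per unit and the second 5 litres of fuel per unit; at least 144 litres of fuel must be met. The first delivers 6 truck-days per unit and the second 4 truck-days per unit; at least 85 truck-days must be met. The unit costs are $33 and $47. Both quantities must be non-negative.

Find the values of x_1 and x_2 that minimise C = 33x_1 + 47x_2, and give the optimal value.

The feasible region is unbounded (it extends along (0, 1), (1, 0)), but C strictly increases along every unbounded feasible direction, so there is no improving ray and the minimum is attained at a vertex.

The optimum lies where 4x_1 + 2x_2 = 132 and 2x_1 + 5x_2 = 144.
Solving simultaneously gives x_1 = 93/4, x_2 = 39/2.

x_1 = 93/4, x_2 = 39/2, minimum C = 6735/4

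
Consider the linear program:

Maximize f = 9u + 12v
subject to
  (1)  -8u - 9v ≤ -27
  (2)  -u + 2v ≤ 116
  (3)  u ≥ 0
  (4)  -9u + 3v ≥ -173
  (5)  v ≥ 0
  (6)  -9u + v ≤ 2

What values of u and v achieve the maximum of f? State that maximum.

u = 694/15, v = 1217/15, maximum f = 1390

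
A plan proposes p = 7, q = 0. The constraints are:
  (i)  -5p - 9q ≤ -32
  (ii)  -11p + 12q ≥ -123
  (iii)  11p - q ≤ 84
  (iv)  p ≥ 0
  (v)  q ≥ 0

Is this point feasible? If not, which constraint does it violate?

(i): -35 ≤ -32 ✓
(ii): -77 ≥ -123 ✓
(iii): 77 ≤ 84 ✓
(iv): 7 ≥ 0 ✓
(v): 0 ≥ 0 ✓

feasible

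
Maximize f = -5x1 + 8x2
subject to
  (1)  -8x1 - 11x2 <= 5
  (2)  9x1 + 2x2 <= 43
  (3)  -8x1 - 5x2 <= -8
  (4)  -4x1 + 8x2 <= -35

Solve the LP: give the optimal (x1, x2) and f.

Vertices and f = -5x1 + 8x2:
  (483/83, -389/83) → f = -5527/83
  (115/36, -25/9) → f = -1375/36
  (207/40, -143/80) → f = -1607/40

At the optimal vertex, -8x1 - 11x2 = 5 and -4x1 + 8x2 = -35.
Solving simultaneously gives x1 = 115/36, x2 = -25/9.

x1 = 115/36, x2 = -25/9, maximum f = -1375/36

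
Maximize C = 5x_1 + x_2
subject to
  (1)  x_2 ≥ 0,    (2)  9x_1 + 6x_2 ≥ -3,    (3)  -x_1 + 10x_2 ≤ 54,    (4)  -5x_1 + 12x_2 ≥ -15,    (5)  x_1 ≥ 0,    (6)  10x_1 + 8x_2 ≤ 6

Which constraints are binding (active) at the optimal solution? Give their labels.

(1) and (6)

Extreme points and C = 5x_1 + x_2:
  (0, 0) → C = 0
  (3/5, 0) → C = 3
  (0, 3/4) → C = 3/4

The maximum is at (3/5, 0). Substituting into each constraint, equality holds for (1) and (6); the remaining constraints have slack.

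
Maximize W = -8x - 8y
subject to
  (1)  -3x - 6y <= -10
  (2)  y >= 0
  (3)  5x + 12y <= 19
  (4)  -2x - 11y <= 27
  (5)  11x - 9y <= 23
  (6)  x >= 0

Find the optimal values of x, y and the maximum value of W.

x = 1, y = 7/6, maximum W = -52/3

Extreme points and W = -8x - 8y:
  (1, 7/6) → W = -52/3
  (76/31, 41/93) → W = -2152/93
  (149/59, 94/177) → W = -4328/177

At the optimal vertex, -3x - 6y = -10 and 5x + 12y = 19.
Solving simultaneously gives x = 1, y = 7/6.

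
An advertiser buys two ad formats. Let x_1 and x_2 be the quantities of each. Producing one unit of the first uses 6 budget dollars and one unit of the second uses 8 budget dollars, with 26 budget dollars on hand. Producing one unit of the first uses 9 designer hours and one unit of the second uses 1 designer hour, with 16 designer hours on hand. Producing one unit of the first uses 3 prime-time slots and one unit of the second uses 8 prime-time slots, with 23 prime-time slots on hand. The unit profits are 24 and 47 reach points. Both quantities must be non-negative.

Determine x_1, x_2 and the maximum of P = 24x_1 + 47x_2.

x_1 = 1, x_2 = 5/2, maximum P = 283/2

Vertices and P = 24x_1 + 47x_2:
  (0, 0) → P = 0
  (0, 23/8) → P = 1081/8
  (16/9, 0) → P = 128/3
  (17/11, 23/11) → P = 1489/11
  (1, 5/2) → P = 283/2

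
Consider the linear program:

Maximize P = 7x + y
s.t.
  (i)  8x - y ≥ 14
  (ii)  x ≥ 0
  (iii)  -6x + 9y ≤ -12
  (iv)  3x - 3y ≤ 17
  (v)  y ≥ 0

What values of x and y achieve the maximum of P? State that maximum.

Corner points and P = 7x + y:
  (13, 22/3) → P = 295/3
  (2, 0) → P = 14
  (17/3, 0) → P = 119/3

At the optimal vertex, -6x + 9y = -12 and 3x - 3y = 17.
Solving simultaneously gives x = 13, y = 22/3.

x = 13, y = 22/3, maximum P = 295/3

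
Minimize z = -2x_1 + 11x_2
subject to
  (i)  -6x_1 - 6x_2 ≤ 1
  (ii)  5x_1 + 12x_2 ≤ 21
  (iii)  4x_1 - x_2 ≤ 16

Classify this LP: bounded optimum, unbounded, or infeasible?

bounded optimum

Feasible corners and z = -2x_1 + 11x_2:
  (-23/7, 131/42) → z = 1717/42
  (19/6, -10/3) → z = -43
  (213/53, 4/53) → z = -382/53
The feasible region has finitely many vertices and no improving ray; the minimum is -43 at (19/6, -10/3).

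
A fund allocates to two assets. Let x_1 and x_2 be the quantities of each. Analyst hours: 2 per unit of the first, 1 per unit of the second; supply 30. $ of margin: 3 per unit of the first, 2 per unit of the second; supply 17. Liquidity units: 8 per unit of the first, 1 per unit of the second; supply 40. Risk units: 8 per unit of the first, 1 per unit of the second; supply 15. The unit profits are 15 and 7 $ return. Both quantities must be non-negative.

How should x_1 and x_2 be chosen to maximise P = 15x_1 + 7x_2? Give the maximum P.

x_1 = 1, x_2 = 7, maximum P = 64

Corner points and P = 15x_1 + 7x_2:
  (0, 0) → P = 0
  (0, 17/2) → P = 119/2
  (15/8, 0) → P = 225/8
  (1, 7) → P = 64

The binding constraints are 3x_1 + 2x_2 = 17 and 8x_1 + x_2 = 15.
Solving simultaneously gives x_1 = 1, x_2 = 7.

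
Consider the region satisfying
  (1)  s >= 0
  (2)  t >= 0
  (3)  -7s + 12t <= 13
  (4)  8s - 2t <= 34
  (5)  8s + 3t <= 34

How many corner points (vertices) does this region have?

4

The feasible vertices (each the meet of two boundaries and inside every other half-plane) are:
  (0, 0)
  (0, 13/12)
  (17/4, 0)
  (41/13, 38/13)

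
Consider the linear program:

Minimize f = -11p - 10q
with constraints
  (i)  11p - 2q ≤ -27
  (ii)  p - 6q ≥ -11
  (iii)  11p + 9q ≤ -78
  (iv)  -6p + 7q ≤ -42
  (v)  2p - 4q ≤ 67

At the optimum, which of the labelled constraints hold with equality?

(i) and (iv)

Vertices and f = -11p - 10q:
  (-21/5, -48/5) → f = 711/5
  (-121/20, -791/40) → f = 2643/10
  (-301/10, -159/5) → f = 6491/10

The minimum is at (-21/5, -48/5). Substituting into each constraint, equality holds for (i) and (iv); the remaining constraints have slack.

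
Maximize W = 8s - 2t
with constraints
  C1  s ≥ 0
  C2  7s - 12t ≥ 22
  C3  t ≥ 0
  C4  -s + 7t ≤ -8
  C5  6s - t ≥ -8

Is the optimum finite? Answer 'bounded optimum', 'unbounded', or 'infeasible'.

From the feasible point (8, 0), moving in the direction (7, 1) keeps every constraint satisfied while W increases without bound.

unbounded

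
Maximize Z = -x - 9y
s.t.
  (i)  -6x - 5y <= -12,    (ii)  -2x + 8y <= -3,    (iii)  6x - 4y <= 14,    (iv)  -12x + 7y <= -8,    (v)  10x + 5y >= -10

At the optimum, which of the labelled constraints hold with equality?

Corner points and Z = -x - 9y:
  (111/58, 3/29) → Z = -165/58
  (59/27, -2/9) → Z = -5/27
  (5/2, 1/4) → Z = -19/4

The maximum is at (59/27, -2/9). Substituting into each constraint, equality holds for (i) and (iii); the remaining constraints have slack.

(i) and (iii)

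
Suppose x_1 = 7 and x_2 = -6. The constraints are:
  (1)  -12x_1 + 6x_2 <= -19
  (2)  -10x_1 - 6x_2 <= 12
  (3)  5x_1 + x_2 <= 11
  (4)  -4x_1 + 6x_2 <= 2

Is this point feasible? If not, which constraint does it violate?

Constraint (3): 5x_1 + x_2 = 29, which is not ≤ 11. All other constraints are satisfied.

not feasible — violates (3)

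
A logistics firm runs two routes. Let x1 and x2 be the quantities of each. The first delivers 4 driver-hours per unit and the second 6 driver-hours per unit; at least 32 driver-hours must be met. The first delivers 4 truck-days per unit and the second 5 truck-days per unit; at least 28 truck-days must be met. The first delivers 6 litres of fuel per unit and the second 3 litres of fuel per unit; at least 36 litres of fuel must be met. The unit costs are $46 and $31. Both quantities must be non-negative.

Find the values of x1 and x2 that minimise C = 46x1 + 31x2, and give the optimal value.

The feasible region is unbounded (it extends along (0, 1), (1, 0)), but C strictly increases along every unbounded feasible direction, so there is no improving ray and the minimum is attained at a vertex.

x1 = 5, x2 = 2, minimum C = 292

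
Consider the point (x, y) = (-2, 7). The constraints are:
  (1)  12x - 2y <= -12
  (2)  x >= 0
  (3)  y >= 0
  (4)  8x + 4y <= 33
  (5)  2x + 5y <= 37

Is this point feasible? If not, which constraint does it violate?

not feasible — violates (2)

Constraint (2): x = -2, which is not ≥ 0. All other constraints are satisfied.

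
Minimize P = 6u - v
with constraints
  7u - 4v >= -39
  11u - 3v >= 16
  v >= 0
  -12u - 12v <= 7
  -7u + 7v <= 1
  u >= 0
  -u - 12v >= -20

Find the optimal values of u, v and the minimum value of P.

u = 16/11, v = 0, minimum P = 96/11

Corner points and P = 6u - v:
  (16/11, 0) → P = 96/11
  (28/15, 68/45) → P = 436/45
  (20, 0) → P = 120

At the optimal vertex, 11u - 3v = 16 and v = 0.
Solving simultaneously gives u = 16/11, v = 0.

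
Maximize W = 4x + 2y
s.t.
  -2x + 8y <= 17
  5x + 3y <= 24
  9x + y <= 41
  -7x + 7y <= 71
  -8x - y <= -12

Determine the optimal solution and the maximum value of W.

Feasible corners and W = 4x + 2y:
  (141/46, 133/46) → W = 415/23
  (79/66, 80/33) → W = 106/11
  (9/2, 1/2) → W = 19
  (29, -220) → W = -324

At the optimal vertex, 5x + 3y = 24 and 9x + y = 41.
Solving simultaneously gives x = 9/2, y = 1/2.

x = 9/2, y = 1/2, maximum W = 19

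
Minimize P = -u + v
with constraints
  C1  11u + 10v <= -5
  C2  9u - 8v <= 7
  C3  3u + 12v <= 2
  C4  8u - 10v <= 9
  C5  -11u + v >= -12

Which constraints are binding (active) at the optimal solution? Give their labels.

C2 and C4

Vertices and P = -u + v:
  (15/89, -61/89) → P = -76/89
  (-40/51, 37/102) → P = 39/34
  (-1/13, -25/26) → P = -23/26
The feasible region is unbounded (it extends along (-4, 1), (-5, -4)), but P strictly increases along every unbounded feasible direction, so there is no improving ray and the minimum is attained at a vertex.

The minimum is at (-1/13, -25/26). Substituting into each constraint, equality holds for C2 and C4; the remaining constraints have slack.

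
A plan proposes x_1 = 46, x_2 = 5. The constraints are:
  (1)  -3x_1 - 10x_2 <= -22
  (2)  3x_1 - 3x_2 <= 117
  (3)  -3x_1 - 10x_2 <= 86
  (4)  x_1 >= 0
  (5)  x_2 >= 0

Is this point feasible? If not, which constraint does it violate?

Constraint (2): 3x_1 - 3x_2 = 123, which is not ≤ 117. All other constraints are satisfied.

not feasible — violates (2)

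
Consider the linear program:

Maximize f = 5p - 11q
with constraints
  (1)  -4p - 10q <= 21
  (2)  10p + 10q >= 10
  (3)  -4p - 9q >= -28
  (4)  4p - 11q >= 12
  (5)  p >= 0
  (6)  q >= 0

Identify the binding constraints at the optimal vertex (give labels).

Extreme points and f = 5p - 11q:
  (26/5, 4/5) → f = 86/5
  (7, 0) → f = 35
  (3, 0) → f = 15

The maximum is at (7, 0). Substituting into each constraint, equality holds for (3) and (6); the remaining constraints have slack.

(3) and (6)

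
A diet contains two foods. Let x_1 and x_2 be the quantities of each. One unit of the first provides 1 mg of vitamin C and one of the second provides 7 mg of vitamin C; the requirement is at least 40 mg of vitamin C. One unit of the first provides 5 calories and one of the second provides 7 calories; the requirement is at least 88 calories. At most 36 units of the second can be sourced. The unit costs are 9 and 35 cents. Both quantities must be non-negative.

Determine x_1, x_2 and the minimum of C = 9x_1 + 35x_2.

The feasible region is unbounded (it extends along (1, 0)), but C strictly increases along every unbounded feasible direction, so there is no improving ray and the minimum is attained at a vertex.

At the optimal vertex, x_1 + 7x_2 = 40 and 5x_1 + 7x_2 = 88.
Solving simultaneously gives x_1 = 12, x_2 = 4.

x_1 = 12, x_2 = 4, minimum C = 248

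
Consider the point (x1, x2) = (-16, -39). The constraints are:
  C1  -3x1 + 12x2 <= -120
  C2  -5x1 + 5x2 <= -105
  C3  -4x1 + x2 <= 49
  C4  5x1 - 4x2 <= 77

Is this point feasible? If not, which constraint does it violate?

C1: -420 ≤ -120 ✓
C2: -115 ≤ -105 ✓
C3: 25 ≤ 49 ✓
C4: 76 ≤ 77 ✓

feasible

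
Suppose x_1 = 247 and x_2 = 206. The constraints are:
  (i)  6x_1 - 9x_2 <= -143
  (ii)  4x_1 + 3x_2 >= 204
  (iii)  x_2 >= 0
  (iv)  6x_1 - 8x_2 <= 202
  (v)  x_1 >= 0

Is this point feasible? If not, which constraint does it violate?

(i): -372 ≤ -143 ✓
(ii): 1606 ≥ 204 ✓
(iii): 206 ≥ 0 ✓
(iv): -166 ≤ 202 ✓
(v): 247 ≥ 0 ✓

feasible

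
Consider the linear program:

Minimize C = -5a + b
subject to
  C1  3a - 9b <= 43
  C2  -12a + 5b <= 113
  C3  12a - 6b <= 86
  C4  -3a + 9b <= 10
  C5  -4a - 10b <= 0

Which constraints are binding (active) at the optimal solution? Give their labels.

Vertices and C = -5a + b:
  (139/15, 21/5) → C = -632/15
  (215/36, -43/18) → C = -129/4
  (-50/33, 20/33) → C = 90/11

The minimum is at (139/15, 21/5). Substituting into each constraint, equality holds for C3 and C4; the remaining constraints have slack.

C3 and C4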